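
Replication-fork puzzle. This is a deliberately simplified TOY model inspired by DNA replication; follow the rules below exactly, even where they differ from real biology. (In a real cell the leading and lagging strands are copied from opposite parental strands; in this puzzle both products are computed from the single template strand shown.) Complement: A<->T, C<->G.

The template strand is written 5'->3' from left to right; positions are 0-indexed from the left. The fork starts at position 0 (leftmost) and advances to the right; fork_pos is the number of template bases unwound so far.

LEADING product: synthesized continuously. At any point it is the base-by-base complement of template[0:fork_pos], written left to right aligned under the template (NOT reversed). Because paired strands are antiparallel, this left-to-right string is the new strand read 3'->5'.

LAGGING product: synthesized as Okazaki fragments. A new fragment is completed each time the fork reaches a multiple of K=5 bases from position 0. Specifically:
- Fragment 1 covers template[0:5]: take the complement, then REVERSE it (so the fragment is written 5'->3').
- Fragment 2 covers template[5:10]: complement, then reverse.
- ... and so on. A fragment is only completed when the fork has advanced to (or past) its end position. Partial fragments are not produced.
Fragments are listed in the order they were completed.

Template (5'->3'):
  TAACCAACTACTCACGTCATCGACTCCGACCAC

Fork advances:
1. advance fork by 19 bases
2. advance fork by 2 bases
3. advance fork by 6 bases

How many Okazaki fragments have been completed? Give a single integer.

Step 1: advance 19 -> fork_pos = 0 + 19 = 19. Reached multiple(s) of 5: 5, 10, 15 -> fragments 1-3 completed (3 total).
Step 2: advance 2 -> fork_pos = 19 + 2 = 21. Reached multiple(s) of 5: 20 -> fragment 4 completed (4 total).
Step 3: advance 6 -> fork_pos = 21 + 6 = 27. Reached multiple(s) of 5: 25 -> fragment 5 completed (5 total).
Check: final fork_pos = 27; the multiples of 5 that are <= 27 are 5..25 -> 27 // 5 = 5 completed fragment(s).

Answer: 5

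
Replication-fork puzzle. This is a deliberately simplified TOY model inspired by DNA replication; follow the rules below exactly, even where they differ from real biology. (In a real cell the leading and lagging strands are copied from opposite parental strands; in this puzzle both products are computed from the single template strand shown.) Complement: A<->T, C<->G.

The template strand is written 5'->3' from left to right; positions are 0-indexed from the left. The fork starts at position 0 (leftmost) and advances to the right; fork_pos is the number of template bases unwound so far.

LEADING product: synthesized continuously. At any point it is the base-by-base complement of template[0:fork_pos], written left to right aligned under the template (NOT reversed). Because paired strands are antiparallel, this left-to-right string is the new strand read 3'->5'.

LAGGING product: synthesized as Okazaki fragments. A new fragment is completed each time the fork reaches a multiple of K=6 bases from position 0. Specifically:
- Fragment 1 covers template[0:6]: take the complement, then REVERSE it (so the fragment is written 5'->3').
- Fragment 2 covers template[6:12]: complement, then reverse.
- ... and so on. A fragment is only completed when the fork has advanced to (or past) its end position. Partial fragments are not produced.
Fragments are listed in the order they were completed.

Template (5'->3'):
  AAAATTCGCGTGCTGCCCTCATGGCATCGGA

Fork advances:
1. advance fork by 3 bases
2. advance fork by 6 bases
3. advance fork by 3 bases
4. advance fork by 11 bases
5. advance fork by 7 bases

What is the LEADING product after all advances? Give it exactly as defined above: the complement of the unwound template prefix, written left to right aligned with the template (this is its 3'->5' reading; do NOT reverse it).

Answer: TTTTAAGCGCACGACGGGAGTACCGTAGCC

Derivation:
Step 1: advance 3 -> fork_pos = 0 + 3 = 3.
Step 2: advance 6 -> fork_pos = 3 + 6 = 9.
Step 3: advance 3 -> fork_pos = 9 + 3 = 12.
Step 4: advance 11 -> fork_pos = 12 + 11 = 23.
Step 5: advance 7 -> fork_pos = 23 + 7 = 30.
Unwound prefix: template[0:30] = AAAATTCGCGTGCTGCCCTCATGGCATCGG
Complement it base by base (A<->T, C<->G), keeping left-to-right order:
  [0:5] AAAAT -> TTTTA
  [5:10] TCGCG -> AGCGC
  [10:15] TGCTG -> ACGAC
  [15:20] CCCTC -> GGGAG
  [20:25] ATGGC -> TACCG
  [25:30] ATCGG -> TAGCC
Concatenate: TTTTAAGCGCACGACGGGAGTACCGTAGCC (length 30; written aligned with the template, i.e. 3'->5').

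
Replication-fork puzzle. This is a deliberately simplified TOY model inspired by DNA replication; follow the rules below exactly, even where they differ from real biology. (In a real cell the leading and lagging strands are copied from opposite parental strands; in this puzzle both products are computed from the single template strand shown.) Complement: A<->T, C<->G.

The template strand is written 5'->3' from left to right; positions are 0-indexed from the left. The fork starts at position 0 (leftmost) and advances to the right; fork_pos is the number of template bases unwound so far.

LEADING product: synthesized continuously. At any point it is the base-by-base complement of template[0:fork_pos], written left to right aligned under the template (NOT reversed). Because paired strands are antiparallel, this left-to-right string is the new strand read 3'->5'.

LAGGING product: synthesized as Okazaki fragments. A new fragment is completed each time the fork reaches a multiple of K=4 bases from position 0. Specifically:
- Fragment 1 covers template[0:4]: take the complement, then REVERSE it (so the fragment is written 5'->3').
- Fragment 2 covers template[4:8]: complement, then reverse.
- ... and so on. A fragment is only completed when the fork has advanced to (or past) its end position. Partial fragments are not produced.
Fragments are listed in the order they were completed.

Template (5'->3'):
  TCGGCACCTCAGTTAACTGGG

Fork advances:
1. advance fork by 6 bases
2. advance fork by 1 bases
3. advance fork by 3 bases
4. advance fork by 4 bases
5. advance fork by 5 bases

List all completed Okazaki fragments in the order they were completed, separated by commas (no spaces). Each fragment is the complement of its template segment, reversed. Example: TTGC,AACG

Answer: CCGA,GGTG,CTGA,TTAA

Derivation:
Step 1: advance 6 -> fork_pos = 0 + 6 = 6. Reached multiple(s) of 4: 4 -> fragment 1 completed (1 total).
Step 2: advance 1 -> fork_pos = 6 + 1 = 7. Next multiple of 4 is 8 (not reached); still 1 fragment(s).
Step 3: advance 3 -> fork_pos = 7 + 3 = 10. Reached multiple(s) of 4: 8 -> fragment 2 completed (2 total).
Step 4: advance 4 -> fork_pos = 10 + 4 = 14. Reached multiple(s) of 4: 12 -> fragment 3 completed (3 total).
Step 5: advance 5 -> fork_pos = 14 + 5 = 19. Reached multiple(s) of 4: 16 -> fragment 4 completed (4 total).
Final fork_pos = 19, so 4 fragment(s) are complete. Build each: template segment -> complement -> reverse.
Fragment 1: template[0:4] = TCGG -> complement AGCC -> reversed CCGA
Fragment 2: template[4:8] = CACC -> complement GTGG -> reversed GGTG
Fragment 3: template[8:12] = TCAG -> complement AGTC -> reversed CTGA
Fragment 4: template[12:16] = TTAA -> complement AATT -> reversed TTAA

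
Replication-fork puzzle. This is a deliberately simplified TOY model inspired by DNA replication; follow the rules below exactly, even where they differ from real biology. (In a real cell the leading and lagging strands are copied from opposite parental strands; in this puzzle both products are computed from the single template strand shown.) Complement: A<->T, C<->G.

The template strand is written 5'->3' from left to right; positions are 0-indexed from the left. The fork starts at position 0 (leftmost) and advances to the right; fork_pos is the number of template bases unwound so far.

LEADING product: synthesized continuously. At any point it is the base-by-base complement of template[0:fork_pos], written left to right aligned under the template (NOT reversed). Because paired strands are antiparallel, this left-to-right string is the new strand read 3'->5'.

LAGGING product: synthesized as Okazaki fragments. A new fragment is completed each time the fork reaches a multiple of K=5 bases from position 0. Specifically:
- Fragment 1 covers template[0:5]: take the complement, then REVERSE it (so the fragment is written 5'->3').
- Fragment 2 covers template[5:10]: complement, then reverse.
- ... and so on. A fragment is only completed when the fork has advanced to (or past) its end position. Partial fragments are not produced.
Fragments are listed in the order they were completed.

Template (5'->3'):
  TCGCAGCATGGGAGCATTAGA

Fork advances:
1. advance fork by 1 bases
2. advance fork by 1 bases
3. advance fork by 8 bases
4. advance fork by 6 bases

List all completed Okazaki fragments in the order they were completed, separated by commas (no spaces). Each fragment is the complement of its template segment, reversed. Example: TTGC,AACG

Step 1: advance 1 -> fork_pos = 0 + 1 = 1. Next multiple of 5 is 5 (not reached); still 0 fragment(s).
Step 2: advance 1 -> fork_pos = 1 + 1 = 2. Next multiple of 5 is 5 (not reached); still 0 fragment(s).
Step 3: advance 8 -> fork_pos = 2 + 8 = 10. Reached multiple(s) of 5: 5, 10 -> fragments 1-2 completed (2 total).
Step 4: advance 6 -> fork_pos = 10 + 6 = 16. Reached multiple(s) of 5: 15 -> fragment 3 completed (3 total).
Final fork_pos = 16, so 3 fragment(s) are complete. Build each: template segment -> complement -> reverse.
Fragment 1: template[0:5] = TCGCA -> complement AGCGT -> reversed TGCGA
Fragment 2: template[5:10] = GCATG -> complement CGTAC -> reversed CATGC
Fragment 3: template[10:15] = GGAGC -> complement CCTCG -> reversed GCTCC

Answer: TGCGA,CATGC,GCTCC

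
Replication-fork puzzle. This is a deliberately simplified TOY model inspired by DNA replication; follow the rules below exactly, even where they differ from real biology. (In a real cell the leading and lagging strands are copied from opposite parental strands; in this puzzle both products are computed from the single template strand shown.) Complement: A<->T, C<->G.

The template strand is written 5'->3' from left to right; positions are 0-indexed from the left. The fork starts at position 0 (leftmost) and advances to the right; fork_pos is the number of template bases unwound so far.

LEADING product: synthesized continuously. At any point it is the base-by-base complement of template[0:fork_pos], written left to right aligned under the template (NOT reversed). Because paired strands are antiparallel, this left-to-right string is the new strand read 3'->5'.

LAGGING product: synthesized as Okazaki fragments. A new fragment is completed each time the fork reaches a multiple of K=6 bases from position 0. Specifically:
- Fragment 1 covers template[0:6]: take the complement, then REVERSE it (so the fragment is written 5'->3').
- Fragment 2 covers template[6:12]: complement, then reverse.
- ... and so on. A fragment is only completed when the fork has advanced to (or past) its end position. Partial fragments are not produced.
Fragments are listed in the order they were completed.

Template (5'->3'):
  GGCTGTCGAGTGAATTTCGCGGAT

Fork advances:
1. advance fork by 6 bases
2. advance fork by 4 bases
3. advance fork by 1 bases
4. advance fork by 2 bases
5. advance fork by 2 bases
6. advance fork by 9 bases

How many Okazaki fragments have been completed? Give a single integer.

Answer: 4

Derivation:
Step 1: advance 6 -> fork_pos = 0 + 6 = 6. Reached multiple(s) of 6: 6 -> fragment 1 completed (1 total).
Step 2: advance 4 -> fork_pos = 6 + 4 = 10. Next multiple of 6 is 12 (not reached); still 1 fragment(s).
Step 3: advance 1 -> fork_pos = 10 + 1 = 11. Next multiple of 6 is 12 (not reached); still 1 fragment(s).
Step 4: advance 2 -> fork_pos = 11 + 2 = 13. Reached multiple(s) of 6: 12 -> fragment 2 completed (2 total).
Step 5: advance 2 -> fork_pos = 13 + 2 = 15. Next multiple of 6 is 18 (not reached); still 2 fragment(s).
Step 6: advance 9 -> fork_pos = 15 + 9 = 24. Reached multiple(s) of 6: 18, 24 -> fragments 3-4 completed (4 total).
Check: final fork_pos = 24; the multiples of 6 that are <= 24 are 6..24 -> 24 // 6 = 4 completed fragment(s).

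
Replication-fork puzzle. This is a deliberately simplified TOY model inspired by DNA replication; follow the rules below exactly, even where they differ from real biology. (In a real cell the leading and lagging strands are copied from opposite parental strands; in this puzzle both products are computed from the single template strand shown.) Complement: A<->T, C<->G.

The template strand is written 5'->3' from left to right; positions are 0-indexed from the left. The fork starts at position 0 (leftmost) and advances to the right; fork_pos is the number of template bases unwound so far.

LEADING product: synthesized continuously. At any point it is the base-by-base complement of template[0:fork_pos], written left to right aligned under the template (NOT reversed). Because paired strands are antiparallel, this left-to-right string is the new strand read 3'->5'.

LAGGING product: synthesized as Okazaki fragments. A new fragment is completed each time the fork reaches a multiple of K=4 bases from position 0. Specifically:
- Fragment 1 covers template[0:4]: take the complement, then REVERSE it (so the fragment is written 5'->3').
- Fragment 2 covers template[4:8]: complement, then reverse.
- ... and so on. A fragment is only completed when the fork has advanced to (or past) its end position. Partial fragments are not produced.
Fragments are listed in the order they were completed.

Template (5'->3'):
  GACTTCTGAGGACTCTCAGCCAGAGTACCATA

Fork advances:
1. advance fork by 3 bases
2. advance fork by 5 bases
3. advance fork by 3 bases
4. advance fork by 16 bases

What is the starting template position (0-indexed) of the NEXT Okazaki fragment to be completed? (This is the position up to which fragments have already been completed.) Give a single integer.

Answer: 24

Derivation:
Step 1: advance 3 -> fork_pos = 0 + 3 = 3. Next multiple of 4 is 4 (not reached); still 0 fragment(s).
Step 2: advance 5 -> fork_pos = 3 + 5 = 8. Reached multiple(s) of 4: 4, 8 -> fragments 1-2 completed (2 total).
Step 3: advance 3 -> fork_pos = 8 + 3 = 11. Next multiple of 4 is 12 (not reached); still 2 fragment(s).
Step 4: advance 16 -> fork_pos = 11 + 16 = 27. Reached multiple(s) of 4: 12, 16, 20, 24 -> fragments 3-6 completed (6 total).
6 fragment(s) completed, covering template[0:24] (6 x 4 = 24). The next fragment, fragment 7, covers template[24:28], so it starts at position 24.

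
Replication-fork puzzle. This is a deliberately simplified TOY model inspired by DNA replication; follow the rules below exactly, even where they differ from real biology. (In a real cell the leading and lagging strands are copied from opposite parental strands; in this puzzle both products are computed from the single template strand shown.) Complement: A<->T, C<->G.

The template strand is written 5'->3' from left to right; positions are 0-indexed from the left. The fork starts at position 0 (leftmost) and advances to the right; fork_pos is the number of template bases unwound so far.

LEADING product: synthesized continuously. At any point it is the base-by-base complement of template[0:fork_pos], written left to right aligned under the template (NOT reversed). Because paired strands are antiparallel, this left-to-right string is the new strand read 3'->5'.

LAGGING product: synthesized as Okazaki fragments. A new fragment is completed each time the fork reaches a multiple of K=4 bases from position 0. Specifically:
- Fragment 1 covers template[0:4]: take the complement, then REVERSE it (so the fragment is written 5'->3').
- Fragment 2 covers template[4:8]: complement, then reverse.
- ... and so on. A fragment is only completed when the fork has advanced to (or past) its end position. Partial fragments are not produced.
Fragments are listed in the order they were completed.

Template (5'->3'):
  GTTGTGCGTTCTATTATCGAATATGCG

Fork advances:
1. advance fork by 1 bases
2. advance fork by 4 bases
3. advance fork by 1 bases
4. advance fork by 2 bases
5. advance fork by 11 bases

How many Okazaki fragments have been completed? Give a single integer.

Answer: 4

Derivation:
Step 1: advance 1 -> fork_pos = 0 + 1 = 1. Next multiple of 4 is 4 (not reached); still 0 fragment(s).
Step 2: advance 4 -> fork_pos = 1 + 4 = 5. Reached multiple(s) of 4: 4 -> fragment 1 completed (1 total).
Step 3: advance 1 -> fork_pos = 5 + 1 = 6. Next multiple of 4 is 8 (not reached); still 1 fragment(s).
Step 4: advance 2 -> fork_pos = 6 + 2 = 8. Reached multiple(s) of 4: 8 -> fragment 2 completed (2 total).
Step 5: advance 11 -> fork_pos = 8 + 11 = 19. Reached multiple(s) of 4: 12, 16 -> fragments 3-4 completed (4 total).
Check: final fork_pos = 19; the multiples of 4 that are <= 19 are 4..16 -> 19 // 4 = 4 completed fragment(s).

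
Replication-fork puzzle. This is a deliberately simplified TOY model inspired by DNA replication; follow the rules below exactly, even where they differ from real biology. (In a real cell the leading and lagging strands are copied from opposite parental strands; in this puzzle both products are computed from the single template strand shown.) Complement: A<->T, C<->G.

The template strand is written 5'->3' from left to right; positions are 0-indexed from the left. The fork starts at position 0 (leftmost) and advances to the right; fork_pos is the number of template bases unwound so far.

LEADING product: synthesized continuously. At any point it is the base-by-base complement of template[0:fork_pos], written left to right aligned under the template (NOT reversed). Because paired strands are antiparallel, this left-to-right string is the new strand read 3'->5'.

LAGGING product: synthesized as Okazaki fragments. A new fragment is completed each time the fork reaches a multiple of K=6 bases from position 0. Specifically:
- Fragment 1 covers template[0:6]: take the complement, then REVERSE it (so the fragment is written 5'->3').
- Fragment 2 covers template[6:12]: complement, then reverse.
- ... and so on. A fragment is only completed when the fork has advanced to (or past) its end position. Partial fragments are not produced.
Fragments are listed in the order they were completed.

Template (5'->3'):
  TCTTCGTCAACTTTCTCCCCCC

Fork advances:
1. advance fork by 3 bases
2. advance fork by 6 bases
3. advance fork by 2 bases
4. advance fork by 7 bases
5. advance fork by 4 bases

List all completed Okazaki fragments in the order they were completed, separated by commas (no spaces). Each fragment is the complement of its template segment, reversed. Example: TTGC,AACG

Step 1: advance 3 -> fork_pos = 0 + 3 = 3. Next multiple of 6 is 6 (not reached); still 0 fragment(s).
Step 2: advance 6 -> fork_pos = 3 + 6 = 9. Reached multiple(s) of 6: 6 -> fragment 1 completed (1 total).
Step 3: advance 2 -> fork_pos = 9 + 2 = 11. Next multiple of 6 is 12 (not reached); still 1 fragment(s).
Step 4: advance 7 -> fork_pos = 11 + 7 = 18. Reached multiple(s) of 6: 12, 18 -> fragments 2-3 completed (3 total).
Step 5: advance 4 -> fork_pos = 18 + 4 = 22. Next multiple of 6 is 24 (not reached); still 3 fragment(s).
Final fork_pos = 22, so 3 fragment(s) are complete. Build each: template segment -> complement -> reverse.
Fragment 1: template[0:6] = TCTTCG -> complement AGAAGC -> reversed CGAAGA
Fragment 2: template[6:12] = TCAACT -> complement AGTTGA -> reversed AGTTGA
Fragment 3: template[12:18] = TTCTCC -> complement AAGAGG -> reversed GGAGAA

Answer: CGAAGA,AGTTGA,GGAGAA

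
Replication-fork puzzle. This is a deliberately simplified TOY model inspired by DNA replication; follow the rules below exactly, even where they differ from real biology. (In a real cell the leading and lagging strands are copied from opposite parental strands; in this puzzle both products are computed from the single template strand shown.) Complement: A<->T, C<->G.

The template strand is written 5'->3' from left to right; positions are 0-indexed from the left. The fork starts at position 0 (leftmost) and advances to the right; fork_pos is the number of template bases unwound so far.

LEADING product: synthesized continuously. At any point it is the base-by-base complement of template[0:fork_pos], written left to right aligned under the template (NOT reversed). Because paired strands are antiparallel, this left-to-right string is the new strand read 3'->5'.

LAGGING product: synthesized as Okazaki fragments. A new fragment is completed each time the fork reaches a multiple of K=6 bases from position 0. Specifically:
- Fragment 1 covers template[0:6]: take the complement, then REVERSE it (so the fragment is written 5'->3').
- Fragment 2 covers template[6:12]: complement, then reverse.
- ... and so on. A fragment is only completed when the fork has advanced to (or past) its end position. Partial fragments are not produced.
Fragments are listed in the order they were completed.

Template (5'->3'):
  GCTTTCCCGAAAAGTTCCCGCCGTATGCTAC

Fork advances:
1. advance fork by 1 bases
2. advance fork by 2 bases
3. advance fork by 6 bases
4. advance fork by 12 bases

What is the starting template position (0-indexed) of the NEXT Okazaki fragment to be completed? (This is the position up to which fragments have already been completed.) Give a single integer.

Step 1: advance 1 -> fork_pos = 0 + 1 = 1. Next multiple of 6 is 6 (not reached); still 0 fragment(s).
Step 2: advance 2 -> fork_pos = 1 + 2 = 3. Next multiple of 6 is 6 (not reached); still 0 fragment(s).
Step 3: advance 6 -> fork_pos = 3 + 6 = 9. Reached multiple(s) of 6: 6 -> fragment 1 completed (1 total).
Step 4: advance 12 -> fork_pos = 9 + 12 = 21. Reached multiple(s) of 6: 12, 18 -> fragments 2-3 completed (3 total).
3 fragment(s) completed, covering template[0:18] (3 x 6 = 18). The next fragment, fragment 4, covers template[18:24], so it starts at position 18.

Answer: 18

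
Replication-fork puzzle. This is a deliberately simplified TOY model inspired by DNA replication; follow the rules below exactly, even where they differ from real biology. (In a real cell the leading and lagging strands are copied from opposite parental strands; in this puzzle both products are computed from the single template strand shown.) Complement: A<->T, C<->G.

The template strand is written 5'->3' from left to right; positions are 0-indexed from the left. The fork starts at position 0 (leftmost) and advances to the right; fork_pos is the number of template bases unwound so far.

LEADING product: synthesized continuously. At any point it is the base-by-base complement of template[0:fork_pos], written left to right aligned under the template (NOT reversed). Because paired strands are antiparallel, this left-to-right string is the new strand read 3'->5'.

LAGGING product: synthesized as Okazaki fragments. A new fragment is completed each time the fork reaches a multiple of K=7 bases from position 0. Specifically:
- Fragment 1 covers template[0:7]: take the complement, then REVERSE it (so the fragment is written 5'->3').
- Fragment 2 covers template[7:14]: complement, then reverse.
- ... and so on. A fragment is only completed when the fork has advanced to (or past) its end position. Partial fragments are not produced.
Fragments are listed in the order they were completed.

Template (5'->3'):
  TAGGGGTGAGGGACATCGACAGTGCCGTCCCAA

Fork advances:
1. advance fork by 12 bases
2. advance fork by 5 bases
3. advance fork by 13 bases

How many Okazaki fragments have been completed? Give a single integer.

Step 1: advance 12 -> fork_pos = 0 + 12 = 12. Reached multiple(s) of 7: 7 -> fragment 1 completed (1 total).
Step 2: advance 5 -> fork_pos = 12 + 5 = 17. Reached multiple(s) of 7: 14 -> fragment 2 completed (2 total).
Step 3: advance 13 -> fork_pos = 17 + 13 = 30. Reached multiple(s) of 7: 21, 28 -> fragments 3-4 completed (4 total).
Check: final fork_pos = 30; the multiples of 7 that are <= 30 are 7..28 -> 30 // 7 = 4 completed fragment(s).

Answer: 4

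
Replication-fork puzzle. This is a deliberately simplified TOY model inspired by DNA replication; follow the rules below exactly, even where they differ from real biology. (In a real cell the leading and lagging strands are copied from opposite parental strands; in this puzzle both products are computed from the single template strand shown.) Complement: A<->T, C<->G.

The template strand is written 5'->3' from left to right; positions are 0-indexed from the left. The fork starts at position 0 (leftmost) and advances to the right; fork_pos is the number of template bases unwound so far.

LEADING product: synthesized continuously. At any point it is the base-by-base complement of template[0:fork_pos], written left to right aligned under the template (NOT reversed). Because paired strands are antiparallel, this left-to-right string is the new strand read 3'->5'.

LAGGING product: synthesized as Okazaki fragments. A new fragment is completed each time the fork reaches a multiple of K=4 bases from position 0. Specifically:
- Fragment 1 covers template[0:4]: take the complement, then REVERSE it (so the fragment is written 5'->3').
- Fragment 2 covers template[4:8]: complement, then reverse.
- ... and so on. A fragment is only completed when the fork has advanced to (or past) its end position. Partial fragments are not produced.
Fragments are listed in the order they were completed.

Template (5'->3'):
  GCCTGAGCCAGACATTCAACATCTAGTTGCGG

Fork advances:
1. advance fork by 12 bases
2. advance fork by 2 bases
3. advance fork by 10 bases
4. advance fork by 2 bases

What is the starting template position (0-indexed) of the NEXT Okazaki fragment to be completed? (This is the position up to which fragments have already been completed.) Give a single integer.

Step 1: advance 12 -> fork_pos = 0 + 12 = 12. Reached multiple(s) of 4: 4, 8, 12 -> fragments 1-3 completed (3 total).
Step 2: advance 2 -> fork_pos = 12 + 2 = 14. Next multiple of 4 is 16 (not reached); still 3 fragment(s).
Step 3: advance 10 -> fork_pos = 14 + 10 = 24. Reached multiple(s) of 4: 16, 20, 24 -> fragments 4-6 completed (6 total).
Step 4: advance 2 -> fork_pos = 24 + 2 = 26. Next multiple of 4 is 28 (not reached); still 6 fragment(s).
6 fragment(s) completed, covering template[0:24] (6 x 4 = 24). The next fragment, fragment 7, covers template[24:28], so it starts at position 24.

Answer: 24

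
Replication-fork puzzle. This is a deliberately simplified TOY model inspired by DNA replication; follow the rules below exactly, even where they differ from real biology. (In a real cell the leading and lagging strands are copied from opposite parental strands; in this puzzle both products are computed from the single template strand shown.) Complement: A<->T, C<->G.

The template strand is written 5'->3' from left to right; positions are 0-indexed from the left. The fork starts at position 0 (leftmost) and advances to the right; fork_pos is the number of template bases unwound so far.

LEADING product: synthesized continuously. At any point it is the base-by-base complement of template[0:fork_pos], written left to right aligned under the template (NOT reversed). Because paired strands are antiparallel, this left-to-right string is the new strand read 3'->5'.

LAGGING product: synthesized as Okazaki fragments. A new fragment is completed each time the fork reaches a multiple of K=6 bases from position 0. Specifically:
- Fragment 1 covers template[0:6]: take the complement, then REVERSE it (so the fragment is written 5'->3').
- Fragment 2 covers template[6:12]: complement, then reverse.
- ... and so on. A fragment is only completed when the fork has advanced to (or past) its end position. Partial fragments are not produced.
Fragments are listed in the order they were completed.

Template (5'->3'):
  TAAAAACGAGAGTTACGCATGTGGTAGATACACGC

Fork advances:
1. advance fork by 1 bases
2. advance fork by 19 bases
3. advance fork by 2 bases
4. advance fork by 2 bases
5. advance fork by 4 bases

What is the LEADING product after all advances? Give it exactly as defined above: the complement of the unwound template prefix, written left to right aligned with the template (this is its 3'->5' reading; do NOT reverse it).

Answer: ATTTTTGCTCTCAATGCGTACACCATCT

Derivation:
Step 1: advance 1 -> fork_pos = 0 + 1 = 1.
Step 2: advance 19 -> fork_pos = 1 + 19 = 20.
Step 3: advance 2 -> fork_pos = 20 + 2 = 22.
Step 4: advance 2 -> fork_pos = 22 + 2 = 24.
Step 5: advance 4 -> fork_pos = 24 + 4 = 28.
Unwound prefix: template[0:28] = TAAAAACGAGAGTTACGCATGTGGTAGA
Complement it base by base (A<->T, C<->G), keeping left-to-right order:
  [0:5] TAAAA -> ATTTT
  [5:10] ACGAG -> TGCTC
  [10:15] AGTTA -> TCAAT
  [15:20] CGCAT -> GCGTA
  [20:25] GTGGT -> CACCA
  [25:28] AGA -> TCT
Concatenate: ATTTTTGCTCTCAATGCGTACACCATCT (length 28; written aligned with the template, i.e. 3'->5').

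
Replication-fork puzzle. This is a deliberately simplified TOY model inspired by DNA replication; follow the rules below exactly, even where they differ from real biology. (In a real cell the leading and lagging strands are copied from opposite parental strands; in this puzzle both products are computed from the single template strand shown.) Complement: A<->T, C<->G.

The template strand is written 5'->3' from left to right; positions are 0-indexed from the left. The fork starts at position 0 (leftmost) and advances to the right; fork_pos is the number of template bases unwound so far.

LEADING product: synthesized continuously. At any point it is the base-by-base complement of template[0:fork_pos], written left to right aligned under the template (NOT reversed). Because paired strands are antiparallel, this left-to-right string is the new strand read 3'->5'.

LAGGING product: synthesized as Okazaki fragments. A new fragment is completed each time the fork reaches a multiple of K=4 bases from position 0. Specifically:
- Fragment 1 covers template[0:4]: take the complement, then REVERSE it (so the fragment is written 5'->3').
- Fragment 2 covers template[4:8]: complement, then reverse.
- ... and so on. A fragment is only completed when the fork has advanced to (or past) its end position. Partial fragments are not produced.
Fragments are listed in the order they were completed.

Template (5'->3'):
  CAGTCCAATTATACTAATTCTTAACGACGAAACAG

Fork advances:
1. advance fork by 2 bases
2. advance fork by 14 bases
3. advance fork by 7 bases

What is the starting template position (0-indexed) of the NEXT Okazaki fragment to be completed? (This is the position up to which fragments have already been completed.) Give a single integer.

Answer: 20

Derivation:
Step 1: advance 2 -> fork_pos = 0 + 2 = 2. Next multiple of 4 is 4 (not reached); still 0 fragment(s).
Step 2: advance 14 -> fork_pos = 2 + 14 = 16. Reached multiple(s) of 4: 4, 8, 12, 16 -> fragments 1-4 completed (4 total).
Step 3: advance 7 -> fork_pos = 16 + 7 = 23. Reached multiple(s) of 4: 20 -> fragment 5 completed (5 total).
5 fragment(s) completed, covering template[0:20] (5 x 4 = 20). The next fragment, fragment 6, covers template[20:24], so it starts at position 20.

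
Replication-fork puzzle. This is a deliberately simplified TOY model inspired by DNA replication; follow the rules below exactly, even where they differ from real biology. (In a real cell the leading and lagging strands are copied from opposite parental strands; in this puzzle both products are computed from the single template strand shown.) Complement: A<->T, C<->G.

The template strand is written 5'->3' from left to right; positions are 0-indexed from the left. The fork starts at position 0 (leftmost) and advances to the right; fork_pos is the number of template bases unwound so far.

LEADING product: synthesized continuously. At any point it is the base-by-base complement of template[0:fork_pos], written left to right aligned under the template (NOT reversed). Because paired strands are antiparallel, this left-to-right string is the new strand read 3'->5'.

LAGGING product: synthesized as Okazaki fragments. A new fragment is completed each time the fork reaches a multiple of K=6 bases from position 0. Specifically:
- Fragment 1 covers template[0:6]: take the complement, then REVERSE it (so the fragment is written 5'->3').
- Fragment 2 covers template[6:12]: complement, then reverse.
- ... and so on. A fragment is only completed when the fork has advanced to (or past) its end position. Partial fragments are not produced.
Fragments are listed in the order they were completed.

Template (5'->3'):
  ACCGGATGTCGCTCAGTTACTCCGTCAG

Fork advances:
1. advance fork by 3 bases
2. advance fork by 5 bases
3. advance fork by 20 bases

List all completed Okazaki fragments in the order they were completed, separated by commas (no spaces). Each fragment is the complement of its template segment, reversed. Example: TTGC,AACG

Answer: TCCGGT,GCGACA,AACTGA,CGGAGT

Derivation:
Step 1: advance 3 -> fork_pos = 0 + 3 = 3. Next multiple of 6 is 6 (not reached); still 0 fragment(s).
Step 2: advance 5 -> fork_pos = 3 + 5 = 8. Reached multiple(s) of 6: 6 -> fragment 1 completed (1 total).
Step 3: advance 20 -> fork_pos = 8 + 20 = 28. Reached multiple(s) of 6: 12, 18, 24 -> fragments 2-4 completed (4 total).
Final fork_pos = 28, so 4 fragment(s) are complete. Build each: template segment -> complement -> reverse.
Fragment 1: template[0:6] = ACCGGA -> complement TGGCCT -> reversed TCCGGT
Fragment 2: template[6:12] = TGTCGC -> complement ACAGCG -> reversed GCGACA
Fragment 3: template[12:18] = TCAGTT -> complement AGTCAA -> reversed AACTGA
Fragment 4: template[18:24] = ACTCCG -> complement TGAGGC -> reversed CGGAGT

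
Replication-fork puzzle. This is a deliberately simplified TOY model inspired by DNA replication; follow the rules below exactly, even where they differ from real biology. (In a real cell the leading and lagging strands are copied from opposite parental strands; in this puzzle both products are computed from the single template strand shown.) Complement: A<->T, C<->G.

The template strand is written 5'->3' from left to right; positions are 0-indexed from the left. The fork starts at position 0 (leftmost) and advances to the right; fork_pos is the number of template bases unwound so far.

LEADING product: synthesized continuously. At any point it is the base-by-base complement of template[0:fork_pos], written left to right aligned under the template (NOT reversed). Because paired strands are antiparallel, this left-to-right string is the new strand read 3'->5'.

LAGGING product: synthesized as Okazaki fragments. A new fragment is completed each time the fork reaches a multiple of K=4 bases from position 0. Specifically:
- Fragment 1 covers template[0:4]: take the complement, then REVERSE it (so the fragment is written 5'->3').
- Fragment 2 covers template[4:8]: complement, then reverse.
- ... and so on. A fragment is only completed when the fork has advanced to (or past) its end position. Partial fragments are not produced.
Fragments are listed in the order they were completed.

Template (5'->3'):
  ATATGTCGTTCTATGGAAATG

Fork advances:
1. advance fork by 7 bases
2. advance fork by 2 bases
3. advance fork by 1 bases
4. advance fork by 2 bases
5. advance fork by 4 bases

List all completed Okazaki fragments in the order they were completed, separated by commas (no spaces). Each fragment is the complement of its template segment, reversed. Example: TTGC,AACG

Answer: ATAT,CGAC,AGAA,CCAT

Derivation:
Step 1: advance 7 -> fork_pos = 0 + 7 = 7. Reached multiple(s) of 4: 4 -> fragment 1 completed (1 total).
Step 2: advance 2 -> fork_pos = 7 + 2 = 9. Reached multiple(s) of 4: 8 -> fragment 2 completed (2 total).
Step 3: advance 1 -> fork_pos = 9 + 1 = 10. Next multiple of 4 is 12 (not reached); still 2 fragment(s).
Step 4: advance 2 -> fork_pos = 10 + 2 = 12. Reached multiple(s) of 4: 12 -> fragment 3 completed (3 total).
Step 5: advance 4 -> fork_pos = 12 + 4 = 16. Reached multiple(s) of 4: 16 -> fragment 4 completed (4 total).
Final fork_pos = 16, so 4 fragment(s) are complete. Build each: template segment -> complement -> reverse.
Fragment 1: template[0:4] = ATAT -> complement TATA -> reversed ATAT
Fragment 2: template[4:8] = GTCG -> complement CAGC -> reversed CGAC
Fragment 3: template[8:12] = TTCT -> complement AAGA -> reversed AGAA
Fragment 4: template[12:16] = ATGG -> complement TACC -> reversed CCAT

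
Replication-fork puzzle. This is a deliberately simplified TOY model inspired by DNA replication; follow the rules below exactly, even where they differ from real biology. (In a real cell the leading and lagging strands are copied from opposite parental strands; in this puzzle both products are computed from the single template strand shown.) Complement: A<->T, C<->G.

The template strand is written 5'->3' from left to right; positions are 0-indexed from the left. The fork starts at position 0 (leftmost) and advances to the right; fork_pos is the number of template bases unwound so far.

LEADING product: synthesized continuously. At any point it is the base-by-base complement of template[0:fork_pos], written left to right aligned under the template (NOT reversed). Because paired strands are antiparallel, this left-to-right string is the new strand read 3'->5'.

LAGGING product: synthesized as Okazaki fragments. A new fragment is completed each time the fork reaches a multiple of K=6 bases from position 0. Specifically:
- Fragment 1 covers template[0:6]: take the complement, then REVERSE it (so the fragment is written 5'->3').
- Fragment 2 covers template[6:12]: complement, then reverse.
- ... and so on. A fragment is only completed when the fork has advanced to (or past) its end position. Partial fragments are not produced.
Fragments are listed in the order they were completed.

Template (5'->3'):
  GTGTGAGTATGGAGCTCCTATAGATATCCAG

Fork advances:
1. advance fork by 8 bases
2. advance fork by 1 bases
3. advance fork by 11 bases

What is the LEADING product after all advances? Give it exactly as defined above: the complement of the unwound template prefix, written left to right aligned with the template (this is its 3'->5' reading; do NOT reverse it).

Answer: CACACTCATACCTCGAGGAT

Derivation:
Step 1: advance 8 -> fork_pos = 0 + 8 = 8.
Step 2: advance 1 -> fork_pos = 8 + 1 = 9.
Step 3: advance 11 -> fork_pos = 9 + 11 = 20.
Unwound prefix: template[0:20] = GTGTGAGTATGGAGCTCCTA
Complement it base by base (A<->T, C<->G), keeping left-to-right order:
  [0:5] GTGTG -> CACAC
  [5:10] AGTAT -> TCATA
  [10:15] GGAGC -> CCTCG
  [15:20] TCCTA -> AGGAT
Concatenate: CACACTCATACCTCGAGGAT (length 20; written aligned with the template, i.e. 3'->5').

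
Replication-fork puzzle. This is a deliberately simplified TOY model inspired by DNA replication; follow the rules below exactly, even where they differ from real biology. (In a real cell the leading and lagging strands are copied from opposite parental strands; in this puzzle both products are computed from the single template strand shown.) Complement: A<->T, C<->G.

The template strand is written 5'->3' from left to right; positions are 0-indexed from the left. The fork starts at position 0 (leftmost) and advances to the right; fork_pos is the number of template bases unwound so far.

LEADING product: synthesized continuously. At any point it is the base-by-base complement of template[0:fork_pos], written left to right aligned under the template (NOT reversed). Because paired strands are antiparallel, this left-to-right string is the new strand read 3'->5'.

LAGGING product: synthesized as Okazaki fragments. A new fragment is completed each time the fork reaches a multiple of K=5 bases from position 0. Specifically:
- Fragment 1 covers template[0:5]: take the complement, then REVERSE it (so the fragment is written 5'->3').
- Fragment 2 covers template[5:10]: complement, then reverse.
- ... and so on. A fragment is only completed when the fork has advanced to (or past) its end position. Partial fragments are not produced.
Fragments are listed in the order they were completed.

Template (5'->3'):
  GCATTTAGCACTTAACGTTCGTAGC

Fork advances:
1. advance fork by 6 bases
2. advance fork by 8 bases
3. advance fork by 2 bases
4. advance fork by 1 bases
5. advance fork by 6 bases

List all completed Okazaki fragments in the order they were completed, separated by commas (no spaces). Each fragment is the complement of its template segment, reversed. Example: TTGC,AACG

Answer: AATGC,TGCTA,TTAAG,GAACG

Derivation:
Step 1: advance 6 -> fork_pos = 0 + 6 = 6. Reached multiple(s) of 5: 5 -> fragment 1 completed (1 total).
Step 2: advance 8 -> fork_pos = 6 + 8 = 14. Reached multiple(s) of 5: 10 -> fragment 2 completed (2 total).
Step 3: advance 2 -> fork_pos = 14 + 2 = 16. Reached multiple(s) of 5: 15 -> fragment 3 completed (3 total).
Step 4: advance 1 -> fork_pos = 16 + 1 = 17. Next multiple of 5 is 20 (not reached); still 3 fragment(s).
Step 5: advance 6 -> fork_pos = 17 + 6 = 23. Reached multiple(s) of 5: 20 -> fragment 4 completed (4 total).
Final fork_pos = 23, so 4 fragment(s) are complete. Build each: template segment -> complement -> reverse.
Fragment 1: template[0:5] = GCATT -> complement CGTAA -> reversed AATGC
Fragment 2: template[5:10] = TAGCA -> complement ATCGT -> reversed TGCTA
Fragment 3: template[10:15] = CTTAA -> complement GAATT -> reversed TTAAG
Fragment 4: template[15:20] = CGTTC -> complement GCAAG -> reversed GAACG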